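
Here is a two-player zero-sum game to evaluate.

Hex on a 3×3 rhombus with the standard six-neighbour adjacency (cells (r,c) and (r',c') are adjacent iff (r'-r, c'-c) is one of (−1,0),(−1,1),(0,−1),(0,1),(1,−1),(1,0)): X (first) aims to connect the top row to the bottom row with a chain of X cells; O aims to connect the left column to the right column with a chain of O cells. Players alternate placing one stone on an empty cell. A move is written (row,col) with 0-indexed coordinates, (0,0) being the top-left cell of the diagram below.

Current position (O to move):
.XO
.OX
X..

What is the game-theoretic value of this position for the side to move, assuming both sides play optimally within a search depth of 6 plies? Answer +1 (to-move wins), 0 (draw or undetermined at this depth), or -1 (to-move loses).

p1 O@[.XO/.OX/X..]: (0,0)[OXO/.OX/X..]-1 (1,0)[.XO/OOX/X..]+1* (2,1)[.XO/.OX/XO.]-1 (2,2)[.XO/.OX/X.O]-1
p2 X@[.XO/OOX/X..] terminal -1; root [.XO/.OX/X..] d6

value(.XO/.OX/X.., O) = +1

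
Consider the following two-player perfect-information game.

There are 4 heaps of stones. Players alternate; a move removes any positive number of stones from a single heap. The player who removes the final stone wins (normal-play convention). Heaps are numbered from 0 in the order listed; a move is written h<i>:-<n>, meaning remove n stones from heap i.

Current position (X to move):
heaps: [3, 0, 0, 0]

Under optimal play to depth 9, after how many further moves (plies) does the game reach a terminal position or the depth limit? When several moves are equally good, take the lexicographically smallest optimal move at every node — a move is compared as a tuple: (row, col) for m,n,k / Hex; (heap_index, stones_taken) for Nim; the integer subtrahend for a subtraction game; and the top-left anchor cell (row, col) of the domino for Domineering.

p1 X@[(3,0,0,0)]: h0:-1[(2,0,0,0)]-1 h0:-2[(1,0,0,0)]-1 h0:-3[(0,0,0,0)]+1*
p2 O@[(0,0,0,0)] terminal -1; root [(3,0,0,0)] d9

PV length from [(3,0,0,0)]: 1 ply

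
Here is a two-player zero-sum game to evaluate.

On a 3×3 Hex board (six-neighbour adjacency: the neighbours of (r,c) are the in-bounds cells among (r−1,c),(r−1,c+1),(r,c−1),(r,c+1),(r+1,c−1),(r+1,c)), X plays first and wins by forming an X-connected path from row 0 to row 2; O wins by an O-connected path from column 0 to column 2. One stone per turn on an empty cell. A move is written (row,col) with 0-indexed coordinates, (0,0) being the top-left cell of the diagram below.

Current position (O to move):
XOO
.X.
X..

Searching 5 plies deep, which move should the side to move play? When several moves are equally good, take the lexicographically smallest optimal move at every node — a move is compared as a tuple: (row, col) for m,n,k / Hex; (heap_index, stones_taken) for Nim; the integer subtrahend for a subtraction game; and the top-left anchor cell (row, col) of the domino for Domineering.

O's best at [XOO/.X./X..]: (1,0)

[XOO/.X./X..] O move#1: (1,0):+1/XOO/OX./X..*, (1,2):-1/XOO/.XO/X.., (2,1):-1/XOO/.X./XO., (2,2):-1/XOO/.X./X.O
[XOO/OX./X..] end (terminal -1, X#2); searched XOO/.X./X.. to 5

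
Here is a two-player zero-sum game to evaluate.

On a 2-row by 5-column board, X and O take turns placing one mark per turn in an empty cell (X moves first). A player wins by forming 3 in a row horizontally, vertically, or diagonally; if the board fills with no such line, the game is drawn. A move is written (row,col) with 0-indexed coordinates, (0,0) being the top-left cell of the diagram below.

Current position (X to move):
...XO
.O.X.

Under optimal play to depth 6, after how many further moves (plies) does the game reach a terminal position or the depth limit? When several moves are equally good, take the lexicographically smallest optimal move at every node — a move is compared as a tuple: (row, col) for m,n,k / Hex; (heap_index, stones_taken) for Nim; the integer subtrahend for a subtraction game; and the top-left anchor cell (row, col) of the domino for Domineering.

p1 X@[...XO/.O.X.]: (0,0)[X..XO/.O.X.]+0* (0,1)[.X.XO/.O.X.]+0 (0,2)[..XXO/.O.X.]+0 (1,0)[...XO/XO.X.]+0 (1,2)[...XO/.OXX.]+0 (1,4)[...XO/.O.XX]+0
p2 O@[X..XO/.O.X.]: (0,1)[XO.XO/.O.X.]+0* (0,2)[X.OXO/.O.X.]+0 (1,0)[X..XO/OO.X.]+0 (1,2)[X..XO/.OOX.]+0 (1,4)[X..XO/.O.XO]+0
p3 X@[XO.XO/.O.X.]: (0,2)[XOXXO/.O.X.]+0* (1,0)[XO.XO/XO.X.]+0 (1,2)[XO.XO/.OXX.]+0 (1,4)[XO.XO/.O.XX]+0
p4 O@[XOXXO/.O.X.]: (1,0)[XOXXO/OO.X.]+0* (1,2)[XOXXO/.OOX.]+0 (1,4)[XOXXO/.O.XO]+0
p5 X@[XOXXO/OO.X.]: (1,2)[XOXXO/OOXX.]+0* (1,4)[XOXXO/OO.XX]-1
p6 O@[XOXXO/OOXX.]: (1,4)[XOXXO/OOXXO]+0*
p7 X@[XOXXO/OOXXO] terminal +0; root [...XO/.O.X.] d6

PV length from [...XO/.O.X.]: 6 plies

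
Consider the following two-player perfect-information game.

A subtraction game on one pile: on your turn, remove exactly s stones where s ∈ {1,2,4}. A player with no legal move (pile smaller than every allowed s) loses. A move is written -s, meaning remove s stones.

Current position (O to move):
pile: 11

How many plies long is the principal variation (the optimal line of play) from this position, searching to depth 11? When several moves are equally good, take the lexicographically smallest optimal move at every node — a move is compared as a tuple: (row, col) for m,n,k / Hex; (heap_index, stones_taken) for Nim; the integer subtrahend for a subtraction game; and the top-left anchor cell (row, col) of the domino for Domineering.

[11] O move#1: -1:-1/10, -2:+1/9*, -4:-1/7
[9] X move#2: -1:-1/8*, -2:-1/7, -4:-1/5
[8] O move#3: -1:-1/7, -2:+1/6*, -4:-1/4
[6] X move#4: -1:-1/5*, -2:-1/4, -4:-1/2
[5] O move#5: -1:-1/4, -2:+1/3*, -4:-1/1
[3] X move#6: -1:-1/2*, -2:-1/1
[2] O move#7: -1:-1/1, -2:+1/0*
[0] end (terminal -1, X#8); searched 11 to 11

PV length from [11]: 7 plies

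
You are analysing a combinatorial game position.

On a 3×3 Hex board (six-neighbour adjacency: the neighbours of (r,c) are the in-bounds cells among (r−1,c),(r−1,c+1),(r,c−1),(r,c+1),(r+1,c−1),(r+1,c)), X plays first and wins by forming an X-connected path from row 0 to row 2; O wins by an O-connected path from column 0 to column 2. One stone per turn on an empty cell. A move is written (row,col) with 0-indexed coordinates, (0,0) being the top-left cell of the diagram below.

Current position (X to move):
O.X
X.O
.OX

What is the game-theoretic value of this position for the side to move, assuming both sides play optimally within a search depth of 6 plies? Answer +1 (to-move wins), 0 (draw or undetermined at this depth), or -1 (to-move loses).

value(O.X/X.O/.OX, X) = +1

p1 X@[O.X/X.O/.OX]: (0,1)[OXX/X.O/.OX]-1 (1,1)[O.X/XXO/.OX]-1 (2,0)[O.X/X.O/XOX]+1*
p2 O@[O.X/X.O/XOX]: (0,1)[OOX/X.O/XOX]-1* (1,1)[O.X/XOO/XOX]-1
p3 X@[OOX/X.O/XOX]: (1,1)[OOX/XXO/XOX]+1*
p4 O@[OOX/XXO/XOX] terminal -1; root [O.X/X.O/.OX] d6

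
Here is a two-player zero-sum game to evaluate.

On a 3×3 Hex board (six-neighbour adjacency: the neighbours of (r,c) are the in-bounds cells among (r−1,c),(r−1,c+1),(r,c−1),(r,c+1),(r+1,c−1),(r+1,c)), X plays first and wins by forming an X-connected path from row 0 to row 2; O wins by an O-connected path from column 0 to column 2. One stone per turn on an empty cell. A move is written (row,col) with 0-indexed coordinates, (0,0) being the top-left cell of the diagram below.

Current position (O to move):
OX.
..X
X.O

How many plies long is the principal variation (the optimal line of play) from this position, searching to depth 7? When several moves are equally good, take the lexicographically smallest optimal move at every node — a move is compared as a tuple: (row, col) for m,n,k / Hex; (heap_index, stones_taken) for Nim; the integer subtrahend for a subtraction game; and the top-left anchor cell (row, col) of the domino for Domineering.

p1 O@[OX./..X/X.O]: (0,2)[OXO/..X/X.O]-1* (1,0)[OX./O.X/X.O]-1 (1,1)[OX./.OX/X.O]-1 (2,1)[OX./..X/XOO]-1
p2 X@[OXO/..X/X.O]: (1,0)[OXO/X.X/X.O]+1* (1,1)[OXO/.XX/X.O]+1 (2,1)[OXO/..X/XXO]+1
p3 O@[OXO/X.X/X.O] terminal -1; root [OX./..X/X.O] d7

PV length from [OX./..X/X.O]: 2 plies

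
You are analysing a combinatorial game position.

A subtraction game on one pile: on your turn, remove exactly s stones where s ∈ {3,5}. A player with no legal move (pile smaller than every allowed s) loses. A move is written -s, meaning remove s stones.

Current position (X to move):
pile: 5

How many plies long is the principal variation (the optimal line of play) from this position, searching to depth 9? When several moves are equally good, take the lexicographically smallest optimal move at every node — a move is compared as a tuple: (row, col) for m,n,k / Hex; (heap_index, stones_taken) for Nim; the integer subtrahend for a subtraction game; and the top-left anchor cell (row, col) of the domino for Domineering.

PV length from [5]: 1 ply

p1 X@[5]: -3[2]+1* -5[0]+1
p2 O@[2] terminal -1; root [5] d9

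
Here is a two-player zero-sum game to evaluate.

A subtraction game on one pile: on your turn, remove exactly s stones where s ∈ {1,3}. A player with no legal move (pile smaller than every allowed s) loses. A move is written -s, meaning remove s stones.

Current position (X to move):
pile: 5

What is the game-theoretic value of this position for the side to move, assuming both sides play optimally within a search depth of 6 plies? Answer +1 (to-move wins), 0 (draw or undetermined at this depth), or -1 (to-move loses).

value(5, X) = +1

p1 X@[5]: -1[4]+1* -3[2]+1
p2 O@[4]: -1[3]-1* -3[1]-1
p3 X@[3]: -1[2]+1* -3[0]+1
p4 O@[2]: -1[1]-1*
p5 X@[1]: -1[0]+1*
p6 O@[0] terminal -1; root [5] d6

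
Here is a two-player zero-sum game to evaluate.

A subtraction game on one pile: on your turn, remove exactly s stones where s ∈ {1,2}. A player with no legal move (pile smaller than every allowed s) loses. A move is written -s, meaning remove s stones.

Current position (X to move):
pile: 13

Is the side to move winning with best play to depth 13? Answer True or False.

X winning at [13]: True

p1 X@[13]: -1[12]+1* -2[11]-1
p2 O@[12]: -1[11]-1* -2[10]-1
p3 X@[11]: -1[10]-1 -2[9]+1*
p4 O@[9]: -1[8]-1* -2[7]-1
p5 X@[8]: -1[7]-1 -2[6]+1*
p6 O@[6]: -1[5]-1* -2[4]-1
p7 X@[5]: -1[4]-1 -2[3]+1*
p8 O@[3]: -1[2]-1* -2[1]-1
p9 X@[2]: -1[1]-1 -2[0]+1*
p10 O@[0] terminal -1; root [13] d13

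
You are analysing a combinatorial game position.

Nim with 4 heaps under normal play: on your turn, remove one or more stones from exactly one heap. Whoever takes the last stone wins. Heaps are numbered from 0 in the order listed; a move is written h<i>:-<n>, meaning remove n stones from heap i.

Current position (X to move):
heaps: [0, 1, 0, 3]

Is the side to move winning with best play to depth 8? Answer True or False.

X winning at [(0,1,0,3)]: True

p1 X@[(0,1,0,3)]: h1:-1[(0,0,0,3)]-1 h3:-1[(0,1,0,2)]-1 h3:-2[(0,1,0,1)]+1* h3:-3[(0,1,0,0)]-1
p2 O@[(0,1,0,1)]: h1:-1[(0,0,0,1)]-1* h3:-1[(0,1,0,0)]-1
p3 X@[(0,0,0,1)]: h3:-1[(0,0,0,0)]+1*
p4 O@[(0,0,0,0)] terminal -1; root [(0,1,0,3)] d8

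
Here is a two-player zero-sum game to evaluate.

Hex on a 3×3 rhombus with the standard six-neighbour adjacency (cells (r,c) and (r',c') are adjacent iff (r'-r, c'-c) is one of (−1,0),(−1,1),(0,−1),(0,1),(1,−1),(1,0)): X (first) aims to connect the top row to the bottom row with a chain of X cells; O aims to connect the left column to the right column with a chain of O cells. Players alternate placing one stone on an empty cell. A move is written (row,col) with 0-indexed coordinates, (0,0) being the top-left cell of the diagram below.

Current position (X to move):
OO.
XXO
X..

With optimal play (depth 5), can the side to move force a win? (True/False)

[OO./XXO/X..] X move#1: (0,2):+1/OOX/XXO/X..*, (2,1):-1/OO./XXO/XX., (2,2):-1/OO./XXO/X.X
[OOX/XXO/X..] end (terminal -1, O#2); searched OO./XXO/X.. to 5

X winning at [OO./XXO/X..]: True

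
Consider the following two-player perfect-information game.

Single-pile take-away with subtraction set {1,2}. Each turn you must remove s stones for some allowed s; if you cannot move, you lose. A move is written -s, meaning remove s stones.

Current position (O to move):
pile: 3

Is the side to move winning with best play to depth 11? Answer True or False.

O winning at [3]: False

p1 O@[3]: -1[2]-1* -2[1]-1
p2 X@[2]: -1[1]-1 -2[0]+1*
p3 O@[0] terminal -1; root [3] d11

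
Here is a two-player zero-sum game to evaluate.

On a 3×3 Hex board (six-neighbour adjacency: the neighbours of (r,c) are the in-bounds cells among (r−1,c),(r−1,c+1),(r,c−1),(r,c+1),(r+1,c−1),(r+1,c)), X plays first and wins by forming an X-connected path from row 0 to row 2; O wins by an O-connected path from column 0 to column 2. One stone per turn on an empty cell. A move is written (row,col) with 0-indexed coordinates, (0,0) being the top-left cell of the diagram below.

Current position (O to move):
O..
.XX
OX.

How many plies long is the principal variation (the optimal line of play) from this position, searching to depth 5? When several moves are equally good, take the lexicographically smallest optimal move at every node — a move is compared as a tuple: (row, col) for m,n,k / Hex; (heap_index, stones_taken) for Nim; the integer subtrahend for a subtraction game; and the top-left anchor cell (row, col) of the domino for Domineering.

PV length from [O../.XX/OX.]: 2 plies

ply 1, O at O../.XX/OX. | (0,1)=-1→OO./.XX/OX.*; (0,2)=-1→O.O/.XX/OX.; (1,0)=-1→O../OXX/OX.; (2,2)=-1→O../.XX/OXO
ply 2, X at OO./.XX/OX. | (0,2)=+1→OOX/.XX/OX.*; (1,0)=-1→OO./XXX/OX.; (2,2)=-1→OO./.XX/OXX
ply 3: OOX/.XX/OX. is terminal -1 (O); from O../.XX/OX. depth 5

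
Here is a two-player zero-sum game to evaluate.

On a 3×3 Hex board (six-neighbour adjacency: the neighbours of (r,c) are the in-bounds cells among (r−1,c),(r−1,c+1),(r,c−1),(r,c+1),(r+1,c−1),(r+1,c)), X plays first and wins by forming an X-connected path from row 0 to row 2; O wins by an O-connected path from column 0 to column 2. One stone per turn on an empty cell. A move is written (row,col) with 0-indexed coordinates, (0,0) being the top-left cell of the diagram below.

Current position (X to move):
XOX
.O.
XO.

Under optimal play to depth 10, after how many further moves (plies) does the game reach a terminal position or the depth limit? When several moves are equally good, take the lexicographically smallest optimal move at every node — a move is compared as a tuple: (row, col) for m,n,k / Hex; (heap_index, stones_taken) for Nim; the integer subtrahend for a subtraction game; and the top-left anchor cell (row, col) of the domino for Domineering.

PV length from [XOX/.O./XO.]: 1 ply

ply 1, X at XOX/.O./XO. | (1,0)=+1→XOX/XO./XO.*; (1,2)=+1→XOX/.OX/XO.; (2,2)=+1→XOX/.O./XOX
ply 2: XOX/XO./XO. is terminal -1 (O); from XOX/.O./XO. depth 10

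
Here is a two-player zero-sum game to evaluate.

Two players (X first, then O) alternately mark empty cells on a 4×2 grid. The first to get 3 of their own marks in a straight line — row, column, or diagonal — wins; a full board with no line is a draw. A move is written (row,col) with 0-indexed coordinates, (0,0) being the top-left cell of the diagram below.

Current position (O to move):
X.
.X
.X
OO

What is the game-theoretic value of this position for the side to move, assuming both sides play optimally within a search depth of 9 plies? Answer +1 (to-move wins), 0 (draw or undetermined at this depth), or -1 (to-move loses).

value(X./.X/.X/OO, O) = 0

p1 O@[X./.X/.X/OO]: (0,1)[XO/.X/.X/OO]+0* (1,0)[X./OX/.X/OO]-1 (2,0)[X./.X/OX/OO]-1
p2 X@[XO/.X/.X/OO]: (1,0)[XO/XX/.X/OO]+0* (2,0)[XO/.X/XX/OO]+0
p3 O@[XO/XX/.X/OO]: (2,0)[XO/XX/OX/OO]+0*
p4 X@[XO/XX/OX/OO] terminal +0; root [X./.X/.X/OO] d9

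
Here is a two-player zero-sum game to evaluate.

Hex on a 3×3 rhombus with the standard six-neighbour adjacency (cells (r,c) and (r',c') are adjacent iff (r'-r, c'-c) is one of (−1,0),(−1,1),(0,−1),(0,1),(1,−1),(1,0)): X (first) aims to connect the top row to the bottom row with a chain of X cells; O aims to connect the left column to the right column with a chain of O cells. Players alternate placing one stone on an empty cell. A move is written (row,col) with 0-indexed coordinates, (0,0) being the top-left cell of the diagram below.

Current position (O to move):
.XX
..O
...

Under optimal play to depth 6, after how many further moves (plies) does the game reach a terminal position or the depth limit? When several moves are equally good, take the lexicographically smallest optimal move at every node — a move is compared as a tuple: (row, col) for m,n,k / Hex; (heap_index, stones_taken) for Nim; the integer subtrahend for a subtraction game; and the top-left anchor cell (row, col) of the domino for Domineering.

PV length from [.XX/..O/...]: 3 plies

[.XX/..O/...] O move#1: (0,0):-1/OXX/..O/..., (1,0):-1/.XX/O.O/..., (1,1):+1/.XX/.OO/...*, (2,0):+1/.XX/..O/O.., (2,1):-1/.XX/..O/.O., (2,2):-1/.XX/..O/..O
[.XX/.OO/...] X move#2: (0,0):-1/XXX/.OO/...*, (1,0):-1/.XX/XOO/..., (2,0):-1/.XX/.OO/X.., (2,1):-1/.XX/.OO/.X., (2,2):-1/.XX/.OO/..X
[XXX/.OO/...] O move#3: (1,0):+1/XXX/OOO/...*, (2,0):+1/XXX/.OO/O.., (2,1):+1/XXX/.OO/.O., (2,2):+1/XXX/.OO/..O
[XXX/OOO/...] end (terminal -1, X#4); searched .XX/..O/... to 6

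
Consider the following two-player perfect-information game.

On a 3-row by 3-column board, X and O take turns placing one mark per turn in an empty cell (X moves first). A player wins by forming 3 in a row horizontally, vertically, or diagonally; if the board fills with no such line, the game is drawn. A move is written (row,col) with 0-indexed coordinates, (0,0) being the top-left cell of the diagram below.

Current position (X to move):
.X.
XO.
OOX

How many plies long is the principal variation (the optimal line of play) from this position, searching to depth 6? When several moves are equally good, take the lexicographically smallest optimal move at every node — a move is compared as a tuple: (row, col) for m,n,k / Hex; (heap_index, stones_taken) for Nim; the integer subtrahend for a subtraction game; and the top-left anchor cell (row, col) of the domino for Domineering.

PV length from [.X./XO./OOX]: 3 plies

[.X./XO./OOX] X move#1: (0,0):-1/XX./XO./OOX, (0,2):+1/.XX/XO./OOX*, (1,2):-1/.X./XOX/OOX
[.XX/XO./OOX] O move#2: (0,0):-1/OXX/XO./OOX*, (1,2):-1/.XX/XOO/OOX
[OXX/XO./OOX] X move#3: (1,2):+1/OXX/XOX/OOX*
[OXX/XOX/OOX] end (terminal -1, O#4); searched .X./XO./OOX to 6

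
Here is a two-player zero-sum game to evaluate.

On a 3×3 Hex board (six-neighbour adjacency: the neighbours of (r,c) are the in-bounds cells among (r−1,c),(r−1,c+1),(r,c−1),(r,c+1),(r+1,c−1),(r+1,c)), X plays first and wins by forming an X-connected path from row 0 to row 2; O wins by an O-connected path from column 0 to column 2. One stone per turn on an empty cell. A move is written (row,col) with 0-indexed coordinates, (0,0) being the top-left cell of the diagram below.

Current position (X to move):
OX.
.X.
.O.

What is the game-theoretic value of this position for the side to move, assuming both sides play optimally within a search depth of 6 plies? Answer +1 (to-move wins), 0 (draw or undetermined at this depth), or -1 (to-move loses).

value(OX./.X./.O., X) = +1

ply 1, X at OX./.X./.O. | (0,2)=-1→OXX/.X./.O.; (1,0)=-1→OX./XX./.O.; (1,2)=+1→OX./.XX/.O.*; (2,0)=+1→OX./.X./XO.; (2,2)=+1→OX./.X./.OX
ply 2, O at OX./.XX/.O. | (0,2)=-1→OXO/.XX/.O.*; (1,0)=-1→OX./OXX/.O.; (2,0)=-1→OX./.XX/OO.; (2,2)=-1→OX./.XX/.OO
ply 3, X at OXO/.XX/.O. | (1,0)=+1→OXO/XXX/.O.*; (2,0)=+1→OXO/.XX/XO.; (2,2)=+1→OXO/.XX/.OX
ply 4, O at OXO/XXX/.O. | (2,0)=-1→OXO/XXX/OO.*; (2,2)=-1→OXO/XXX/.OO
ply 5, X at OXO/XXX/OO. | (2,2)=+1→OXO/XXX/OOX*
ply 6: OXO/XXX/OOX is terminal -1 (O); from OX./.X./.O. depth 6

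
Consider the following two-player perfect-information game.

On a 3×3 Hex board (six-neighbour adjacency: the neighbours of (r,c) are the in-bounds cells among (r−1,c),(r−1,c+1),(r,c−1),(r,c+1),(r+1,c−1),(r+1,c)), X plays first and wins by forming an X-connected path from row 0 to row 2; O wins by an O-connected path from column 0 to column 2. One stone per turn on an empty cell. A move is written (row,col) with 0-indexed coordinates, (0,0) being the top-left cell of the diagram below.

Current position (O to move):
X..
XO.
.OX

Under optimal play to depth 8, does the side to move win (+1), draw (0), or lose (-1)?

ply 1, O at X../XO./.OX | (0,1)=-1→XO./XO./.OX; (0,2)=-1→X.O/XO./.OX; (1,2)=-1→X../XOO/.OX; (2,0)=+1→X../XO./OOX*
ply 2, X at X../XO./OOX | (0,1)=-1→XX./XO./OOX*; (0,2)=-1→X.X/XO./OOX; (1,2)=-1→X../XOX/OOX
ply 3, O at XX./XO./OOX | (0,2)=+1→XXO/XO./OOX*; (1,2)=+1→XX./XOO/OOX
ply 4: XXO/XO./OOX is terminal -1 (X); from X../XO./.OX depth 8

value(X../XO./.OX, O) = +1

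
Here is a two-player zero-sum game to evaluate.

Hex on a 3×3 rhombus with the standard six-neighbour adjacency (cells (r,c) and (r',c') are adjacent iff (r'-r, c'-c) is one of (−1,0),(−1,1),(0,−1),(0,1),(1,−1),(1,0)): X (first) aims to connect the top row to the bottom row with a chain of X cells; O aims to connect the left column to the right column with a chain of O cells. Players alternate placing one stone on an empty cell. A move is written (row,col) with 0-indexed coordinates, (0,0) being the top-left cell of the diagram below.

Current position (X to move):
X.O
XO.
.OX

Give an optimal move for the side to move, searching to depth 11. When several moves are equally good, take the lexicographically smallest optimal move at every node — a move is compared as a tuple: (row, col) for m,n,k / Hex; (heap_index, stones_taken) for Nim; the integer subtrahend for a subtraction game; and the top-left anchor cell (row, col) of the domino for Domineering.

ply 1, X at X.O/XO./.OX | (0,1)=-1→XXO/XO./.OX; (1,2)=-1→X.O/XOX/.OX; (2,0)=+1→X.O/XO./XOX*
ply 2: X.O/XO./XOX is terminal -1 (O); from X.O/XO./.OX depth 11

X's best at [X.O/XO./.OX]: (2,0)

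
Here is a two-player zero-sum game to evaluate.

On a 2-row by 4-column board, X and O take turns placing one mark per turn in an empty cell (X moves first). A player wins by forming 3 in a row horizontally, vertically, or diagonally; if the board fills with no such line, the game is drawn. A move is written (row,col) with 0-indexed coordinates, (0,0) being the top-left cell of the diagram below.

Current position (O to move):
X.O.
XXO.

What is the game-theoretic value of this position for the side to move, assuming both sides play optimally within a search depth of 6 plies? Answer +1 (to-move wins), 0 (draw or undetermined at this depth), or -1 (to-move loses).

p1 O@[X.O./XXO.]: (0,1)[XOO./XXO.]+0* (0,3)[X.OO/XXO.]+0 (1,3)[X.O./XXOO]+0
p2 X@[XOO./XXO.]: (0,3)[XOOX/XXO.]+0* (1,3)[XOO./XXOX]-1
p3 O@[XOOX/XXO.]: (1,3)[XOOX/XXOO]+0*
p4 X@[XOOX/XXOO] terminal +0; root [X.O./XXO.] d6

value(X.O./XXO., O) = 0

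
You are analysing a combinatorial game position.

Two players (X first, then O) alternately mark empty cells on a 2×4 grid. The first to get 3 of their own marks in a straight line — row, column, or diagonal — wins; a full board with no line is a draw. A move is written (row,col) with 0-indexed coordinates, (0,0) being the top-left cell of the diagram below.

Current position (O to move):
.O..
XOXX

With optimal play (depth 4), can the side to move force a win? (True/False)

O winning at [.O../XOXX]: True

p1 O@[.O../XOXX]: (0,0)[OO../XOXX]+0 (0,2)[.OO./XOXX]+1* (0,3)[.O.O/XOXX]+0
p2 X@[.OO./XOXX]: (0,0)[XOO./XOXX]-1* (0,3)[.OOX/XOXX]-1
p3 O@[XOO./XOXX]: (0,3)[XOOO/XOXX]+1*
p4 X@[XOOO/XOXX] terminal -1; root [.O../XOXX] d4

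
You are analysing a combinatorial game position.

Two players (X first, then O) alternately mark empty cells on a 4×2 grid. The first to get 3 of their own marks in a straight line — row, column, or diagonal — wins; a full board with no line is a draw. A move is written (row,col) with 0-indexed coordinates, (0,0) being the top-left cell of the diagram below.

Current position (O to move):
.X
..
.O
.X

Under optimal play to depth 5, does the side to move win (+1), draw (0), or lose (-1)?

value(.X/../.O/.X, O) = 0

ply 1, O at .X/../.O/.X | (0,0)=+0→OX/../.O/.X*; (1,0)=+0→.X/O./.O/.X; (1,1)=+0→.X/.O/.O/.X; (2,0)=+0→.X/../OO/.X; (3,0)=+0→.X/../.O/OX
ply 2, X at OX/../.O/.X | (1,0)=+0→OX/X./.O/.X*; (1,1)=+0→OX/.X/.O/.X; (2,0)=+0→OX/../XO/.X; (3,0)=+0→OX/../.O/XX
ply 3, O at OX/X./.O/.X | (1,1)=+0→OX/XO/.O/.X*; (2,0)=+0→OX/X./OO/.X; (3,0)=+0→OX/X./.O/OX
ply 4, X at OX/XO/.O/.X | (2,0)=+0→OX/XO/XO/.X*; (3,0)=+0→OX/XO/.O/XX
ply 5, O at OX/XO/XO/.X | (3,0)=+0→OX/XO/XO/OX*
ply 6: OX/XO/XO/OX is terminal +0 (X); from .X/../.O/.X depth 5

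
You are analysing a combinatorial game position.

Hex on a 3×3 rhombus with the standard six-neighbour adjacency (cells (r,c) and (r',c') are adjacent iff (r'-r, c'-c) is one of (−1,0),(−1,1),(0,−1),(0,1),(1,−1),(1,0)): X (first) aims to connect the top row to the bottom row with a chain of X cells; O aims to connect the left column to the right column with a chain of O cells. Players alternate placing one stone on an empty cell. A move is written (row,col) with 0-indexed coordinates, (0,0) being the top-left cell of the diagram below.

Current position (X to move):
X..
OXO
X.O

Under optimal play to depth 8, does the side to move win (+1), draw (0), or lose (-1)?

p1 X@[X../OXO/X.O]: (0,1)[XX./OXO/X.O]+1* (0,2)[X.X/OXO/X.O]+1 (2,1)[X../OXO/XXO]+1
p2 O@[XX./OXO/X.O] terminal -1; root [X../OXO/X.O] d8

value(X../OXO/X.O, X) = +1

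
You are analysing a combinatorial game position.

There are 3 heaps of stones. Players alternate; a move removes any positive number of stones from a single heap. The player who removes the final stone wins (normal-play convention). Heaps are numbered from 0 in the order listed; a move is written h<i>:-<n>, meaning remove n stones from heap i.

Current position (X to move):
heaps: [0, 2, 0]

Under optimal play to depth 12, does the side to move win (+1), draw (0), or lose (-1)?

p1 X@[(0,2,0)]: h1:-1[(0,1,0)]-1 h1:-2[(0,0,0)]+1*
p2 O@[(0,0,0)] terminal -1; root [(0,2,0)] d12

value((0,2,0), X) = +1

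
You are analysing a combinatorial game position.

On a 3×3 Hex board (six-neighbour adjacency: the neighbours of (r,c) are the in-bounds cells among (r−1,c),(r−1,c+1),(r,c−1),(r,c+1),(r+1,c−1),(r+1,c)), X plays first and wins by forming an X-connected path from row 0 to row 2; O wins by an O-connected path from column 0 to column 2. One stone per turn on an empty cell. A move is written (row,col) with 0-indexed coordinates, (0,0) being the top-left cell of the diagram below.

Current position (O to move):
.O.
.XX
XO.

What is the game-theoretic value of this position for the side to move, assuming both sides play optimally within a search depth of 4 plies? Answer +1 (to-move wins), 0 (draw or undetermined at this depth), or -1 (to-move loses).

value(.O./.XX/XO., O) = +1

p1 O@[.O./.XX/XO.]: (0,0)[OO./.XX/XO.]-1 (0,2)[.OO/.XX/XO.]+1* (1,0)[.O./OXX/XO.]-1 (2,2)[.O./.XX/XOO]-1
p2 X@[.OO/.XX/XO.]: (0,0)[XOO/.XX/XO.]-1* (1,0)[.OO/XXX/XO.]-1 (2,2)[.OO/.XX/XOX]-1
p3 O@[XOO/.XX/XO.]: (1,0)[XOO/OXX/XO.]+1* (2,2)[XOO/.XX/XOO]-1
p4 X@[XOO/OXX/XO.] terminal -1; root [.O./.XX/XO.] d4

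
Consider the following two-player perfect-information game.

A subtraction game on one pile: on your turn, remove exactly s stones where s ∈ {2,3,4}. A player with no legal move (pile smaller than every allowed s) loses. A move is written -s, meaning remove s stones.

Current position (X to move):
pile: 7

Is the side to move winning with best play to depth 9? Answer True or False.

X winning at [7]: False

p1 X@[7]: -2[5]-1* -3[4]-1 -4[3]-1
p2 O@[5]: -2[3]-1 -3[2]-1 -4[1]+1*
p3 X@[1] terminal -1; root [7] d9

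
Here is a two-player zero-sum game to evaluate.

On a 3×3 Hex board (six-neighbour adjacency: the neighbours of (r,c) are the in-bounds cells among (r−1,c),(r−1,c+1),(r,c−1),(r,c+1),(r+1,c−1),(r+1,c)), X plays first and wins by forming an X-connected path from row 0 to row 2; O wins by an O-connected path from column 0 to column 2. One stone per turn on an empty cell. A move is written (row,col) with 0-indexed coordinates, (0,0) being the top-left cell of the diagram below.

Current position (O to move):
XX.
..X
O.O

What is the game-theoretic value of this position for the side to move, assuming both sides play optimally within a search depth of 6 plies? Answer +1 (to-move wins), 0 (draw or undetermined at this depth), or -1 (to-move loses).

p1 O@[XX./..X/O.O]: (0,2)[XXO/..X/O.O]+1* (1,0)[XX./O.X/O.O]-1 (1,1)[XX./.OX/O.O]+1 (2,1)[XX./..X/OOO]+1
p2 X@[XXO/..X/O.O]: (1,0)[XXO/X.X/O.O]-1* (1,1)[XXO/.XX/O.O]-1 (2,1)[XXO/..X/OXO]-1
p3 O@[XXO/X.X/O.O]: (1,1)[XXO/XOX/O.O]+1* (2,1)[XXO/X.X/OOO]+1
p4 X@[XXO/XOX/O.O] terminal -1; root [XX./..X/O.O] d6

value(XX./..X/O.O, O) = +1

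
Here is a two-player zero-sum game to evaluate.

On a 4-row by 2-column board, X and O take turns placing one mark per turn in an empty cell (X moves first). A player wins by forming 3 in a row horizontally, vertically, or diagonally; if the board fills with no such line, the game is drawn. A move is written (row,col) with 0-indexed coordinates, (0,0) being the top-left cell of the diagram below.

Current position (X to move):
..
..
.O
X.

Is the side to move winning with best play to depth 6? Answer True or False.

X winning at [../../.O/X.]: False

ply 1, X at ../../.O/X. | (0,0)=-1→X./../.O/X.; (0,1)=+0→.X/../.O/X.*; (1,0)=+0→../X./.O/X.; (1,1)=+0→../.X/.O/X.; (2,0)=+0→../../XO/X.; (3,1)=+0→../../.O/XX
ply 2, O at .X/../.O/X. | (0,0)=+0→OX/../.O/X.*; (1,0)=+0→.X/O./.O/X.; (1,1)=+0→.X/.O/.O/X.; (2,0)=+0→.X/../OO/X.; (3,1)=+0→.X/../.O/XO
ply 3, X at OX/../.O/X. | (1,0)=+0→OX/X./.O/X.*; (1,1)=+0→OX/.X/.O/X.; (2,0)=+0→OX/../XO/X.; (3,1)=+0→OX/../.O/XX
ply 4, O at OX/X./.O/X. | (1,1)=-1→OX/XO/.O/X.; (2,0)=+0→OX/X./OO/X.*; (3,1)=-1→OX/X./.O/XO
ply 5, X at OX/X./OO/X. | (1,1)=+0→OX/XX/OO/X.*; (3,1)=+0→OX/X./OO/XX
ply 6, O at OX/XX/OO/X. | (3,1)=+0→OX/XX/OO/XO*
ply 7: OX/XX/OO/XO is terminal +0 (X); from ../../.O/X. depth 6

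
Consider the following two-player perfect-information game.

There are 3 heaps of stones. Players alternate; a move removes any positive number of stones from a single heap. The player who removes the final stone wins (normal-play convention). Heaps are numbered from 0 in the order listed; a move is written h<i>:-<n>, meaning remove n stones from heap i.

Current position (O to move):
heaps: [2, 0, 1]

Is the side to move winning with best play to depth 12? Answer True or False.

ply 1, O at (2,0,1) | h0:-1=+1→(1,0,1)*; h0:-2=-1→(0,0,1); h2:-1=-1→(2,0,0)
ply 2, X at (1,0,1) | h0:-1=-1→(0,0,1)*; h2:-1=-1→(1,0,0)
ply 3, O at (0,0,1) | h2:-1=+1→(0,0,0)*
ply 4: (0,0,0) is terminal -1 (X); from (2,0,1) depth 12

O winning at [(2,0,1)]: True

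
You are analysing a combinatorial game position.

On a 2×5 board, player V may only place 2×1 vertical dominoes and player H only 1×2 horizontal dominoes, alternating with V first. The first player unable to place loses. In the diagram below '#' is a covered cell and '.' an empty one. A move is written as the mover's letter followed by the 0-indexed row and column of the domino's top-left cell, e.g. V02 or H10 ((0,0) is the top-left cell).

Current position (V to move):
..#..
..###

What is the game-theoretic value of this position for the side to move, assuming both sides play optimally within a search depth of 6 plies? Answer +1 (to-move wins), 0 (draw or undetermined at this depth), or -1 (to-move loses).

ply 1, V at ..#../..### | V00=+1→#.#../#.###*; V01=+1→.##../.####
ply 2, H at #.#../#.### | H03=-1→#.###/#.###*
ply 3, V at #.###/#.### | V01=+1→#####/#####*
ply 4: #####/##### is terminal -1 (H); from ..#../..### depth 6

value(..#../..###, V) = +1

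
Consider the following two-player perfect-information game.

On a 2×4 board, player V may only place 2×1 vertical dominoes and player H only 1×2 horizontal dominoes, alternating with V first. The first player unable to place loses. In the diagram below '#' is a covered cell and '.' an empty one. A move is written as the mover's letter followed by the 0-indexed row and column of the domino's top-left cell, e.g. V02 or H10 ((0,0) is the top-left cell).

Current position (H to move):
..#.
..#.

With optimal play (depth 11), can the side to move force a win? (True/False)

p1 H@[..#./..#.]: H00[###./..#.]+1* H10[..#./###.]+1
p2 V@[###./..#.]: V03[####/..##]-1*
p3 H@[####/..##]: H10[####/####]+1*
p4 V@[####/####] terminal -1; root [..#./..#.] d11

H winning at [..#./..#.]: True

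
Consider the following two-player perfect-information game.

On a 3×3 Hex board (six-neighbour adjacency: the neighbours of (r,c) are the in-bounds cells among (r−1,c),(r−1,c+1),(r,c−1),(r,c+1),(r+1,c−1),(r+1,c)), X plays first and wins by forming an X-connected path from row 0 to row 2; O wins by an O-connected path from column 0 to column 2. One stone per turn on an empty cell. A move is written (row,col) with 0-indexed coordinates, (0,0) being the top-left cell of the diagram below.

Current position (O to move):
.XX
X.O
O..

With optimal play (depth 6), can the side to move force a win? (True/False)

O winning at [.XX/X.O/O..]: True

p1 O@[.XX/X.O/O..]: (0,0)[OXX/X.O/O..]+1* (1,1)[.XX/XOO/O..]+1 (2,1)[.XX/X.O/OO.]+1 (2,2)[.XX/X.O/O.O]+1
p2 X@[OXX/X.O/O..]: (1,1)[OXX/XXO/O..]-1* (2,1)[OXX/X.O/OX.]-1 (2,2)[OXX/X.O/O.X]-1
p3 O@[OXX/XXO/O..]: (2,1)[OXX/XXO/OO.]+1* (2,2)[OXX/XXO/O.O]-1
p4 X@[OXX/XXO/OO.] terminal -1; root [.XX/X.O/O..] d6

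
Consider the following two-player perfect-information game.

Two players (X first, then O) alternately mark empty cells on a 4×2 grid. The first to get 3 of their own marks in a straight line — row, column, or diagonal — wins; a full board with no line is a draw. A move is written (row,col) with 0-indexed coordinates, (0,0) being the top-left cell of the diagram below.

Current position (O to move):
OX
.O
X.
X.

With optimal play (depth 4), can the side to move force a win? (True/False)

[OX/.O/X./X.] O move#1: (1,0):+0/OX/OO/X./X.*, (2,1):-1/OX/.O/XO/X., (3,1):-1/OX/.O/X./XO
[OX/OO/X./X.] X move#2: (2,1):+0/OX/OO/XX/X.*, (3,1):+0/OX/OO/X./XX
[OX/OO/XX/X.] O move#3: (3,1):+0/OX/OO/XX/XO*
[OX/OO/XX/XO] end (terminal +0, X#4); searched OX/.O/X./X. to 4

O winning at [OX/.O/X./X.]: False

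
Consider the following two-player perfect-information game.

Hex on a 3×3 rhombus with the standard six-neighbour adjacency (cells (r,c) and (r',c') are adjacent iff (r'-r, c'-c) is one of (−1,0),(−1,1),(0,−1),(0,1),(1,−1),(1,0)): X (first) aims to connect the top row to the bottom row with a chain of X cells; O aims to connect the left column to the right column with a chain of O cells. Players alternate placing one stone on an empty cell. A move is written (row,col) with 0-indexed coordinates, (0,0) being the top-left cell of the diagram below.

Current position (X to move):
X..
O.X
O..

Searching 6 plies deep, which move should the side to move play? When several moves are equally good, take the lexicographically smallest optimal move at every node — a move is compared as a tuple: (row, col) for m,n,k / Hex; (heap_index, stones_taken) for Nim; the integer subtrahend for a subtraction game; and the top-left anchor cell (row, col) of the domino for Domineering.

X's best at [X../O.X/O..]: (0,1)

[X../O.X/O..] X move#1: (0,1):+1/XX./O.X/O..*, (0,2):+1/X.X/O.X/O.., (1,1):+1/X../OXX/O.., (2,1):-1/X../O.X/OX., (2,2):-1/X../O.X/O.X
[XX./O.X/O..] O move#2: (0,2):-1/XXO/O.X/O..*, (1,1):-1/XX./OOX/O.., (2,1):-1/XX./O.X/OO., (2,2):-1/XX./O.X/O.O
[XXO/O.X/O..] X move#3: (1,1):+1/XXO/OXX/O..*, (2,1):-1/XXO/O.X/OX., (2,2):-1/XXO/O.X/O.X
[XXO/OXX/O..] O move#4: (2,1):-1/XXO/OXX/OO.*, (2,2):-1/XXO/OXX/O.O
[XXO/OXX/OO.] X move#5: (2,2):+1/XXO/OXX/OOX*
[XXO/OXX/OOX] end (terminal -1, O#6); searched X../O.X/O.. to 6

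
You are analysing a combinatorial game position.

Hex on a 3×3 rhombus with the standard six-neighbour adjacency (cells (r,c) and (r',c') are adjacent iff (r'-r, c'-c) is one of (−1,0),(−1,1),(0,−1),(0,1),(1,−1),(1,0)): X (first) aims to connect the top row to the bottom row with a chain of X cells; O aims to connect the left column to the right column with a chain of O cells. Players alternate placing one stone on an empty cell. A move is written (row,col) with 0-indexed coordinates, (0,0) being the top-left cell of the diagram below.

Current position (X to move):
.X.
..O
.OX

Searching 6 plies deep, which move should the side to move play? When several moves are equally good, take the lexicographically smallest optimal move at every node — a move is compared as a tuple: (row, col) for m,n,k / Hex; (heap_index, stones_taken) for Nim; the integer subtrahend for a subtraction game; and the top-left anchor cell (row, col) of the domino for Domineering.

[.X./..O/.OX] X move#1: (0,0):-1/XX./..O/.OX, (0,2):-1/.XX/..O/.OX, (1,0):-1/.X./X.O/.OX, (1,1):-1/.X./.XO/.OX, (2,0):+1/.X./..O/XOX*
[.X./..O/XOX] O move#2: (0,0):-1/OX./..O/XOX*, (0,2):-1/.XO/..O/XOX, (1,0):-1/.X./O.O/XOX, (1,1):-1/.X./.OO/XOX
[OX./..O/XOX] X move#3: (0,2):+1/OXX/..O/XOX*, (1,0):+1/OX./X.O/XOX, (1,1):+1/OX./.XO/XOX
[OXX/..O/XOX] O move#4: (1,0):-1/OXX/O.O/XOX*, (1,1):-1/OXX/.OO/XOX
[OXX/O.O/XOX] X move#5: (1,1):+1/OXX/OXO/XOX*
[OXX/OXO/XOX] end (terminal -1, O#6); searched .X./..O/.OX to 6

X's best at [.X./..O/.OX]: (2,0)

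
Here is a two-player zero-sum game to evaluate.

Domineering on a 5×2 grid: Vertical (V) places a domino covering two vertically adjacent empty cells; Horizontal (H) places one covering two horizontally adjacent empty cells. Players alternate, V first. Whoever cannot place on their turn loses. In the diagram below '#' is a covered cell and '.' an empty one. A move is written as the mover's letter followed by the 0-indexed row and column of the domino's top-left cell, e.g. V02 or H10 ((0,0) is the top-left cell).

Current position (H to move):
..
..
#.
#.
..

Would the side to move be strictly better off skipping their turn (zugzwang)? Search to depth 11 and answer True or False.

[../../#./#./..] H move#1: H00:+1/##/../#./#./..*, H10:+1/../##/#./#./.., H40:-1/../../#./#./##
[##/../#./#./..] V move#2: V11:-1/##/.#/##/#./..*, V21:-1/##/../##/##/.., V31:-1/##/../#./##/.#
[##/.#/##/#./..] H move#3: H40:+1/##/.#/##/#./##*
[##/.#/##/#./##] end (terminal -1, V#4); searched ../../#./#./.. to 11
suppose H passes — search the same position with V to move:
pass> [../../#./#./..] V move#1: V00:+1/#./#./#./#./..*, V01:+1/.#/.#/#./#./.., V11:+1/../.#/##/#./.., V21:-1/../../##/##/.., V31:-1/../../#./##/.#
pass> [#./#./#./#./..] H move#2: H40:-1/#./#./#./#./##*
pass> [#./#./#./#./##] V move#3: V01:+1/##/##/#./#./##*, V11:+1/#./##/##/#./##, V21:+1/#./#./##/##/##
pass> [##/##/#./#./##] end (terminal -1, H#4); searched ../../#./#./.. to 11
for H: play +1, pass -1

zugzwang(../../#./#./.., H) = False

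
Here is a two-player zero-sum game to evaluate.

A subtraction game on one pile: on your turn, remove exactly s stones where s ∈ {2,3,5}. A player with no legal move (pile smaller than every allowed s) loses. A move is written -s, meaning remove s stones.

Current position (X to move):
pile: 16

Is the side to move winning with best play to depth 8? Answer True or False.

X winning at [16]: True

[16] X move#1: -2:+1/14*, -3:-1/13, -5:-1/11
[14] O move#2: -2:-1/12*, -3:-1/11, -5:-1/9
[12] X move#3: -2:-1/10, -3:-1/9, -5:+1/7*
[7] O move#4: -2:-1/5*, -3:-1/4, -5:-1/2
[5] X move#5: -2:-1/3, -3:-1/2, -5:+1/0*
[0] end (terminal -1, O#6); searched 16 to 8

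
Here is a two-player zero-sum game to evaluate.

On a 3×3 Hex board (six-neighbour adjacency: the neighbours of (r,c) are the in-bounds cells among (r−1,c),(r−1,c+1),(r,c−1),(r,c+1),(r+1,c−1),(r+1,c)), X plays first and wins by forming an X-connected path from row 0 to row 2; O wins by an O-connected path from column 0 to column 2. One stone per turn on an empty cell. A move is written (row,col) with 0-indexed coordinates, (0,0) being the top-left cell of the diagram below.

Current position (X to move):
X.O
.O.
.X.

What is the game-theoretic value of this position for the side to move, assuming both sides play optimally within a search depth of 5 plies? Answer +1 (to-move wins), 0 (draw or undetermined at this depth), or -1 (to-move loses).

ply 1, X at X.O/.O./.X. | (0,1)=-1→XXO/.O./.X.*; (1,0)=-1→X.O/XO./.X.; (1,2)=-1→X.O/.OX/.X.; (2,0)=-1→X.O/.O./XX.; (2,2)=-1→X.O/.O./.XX
ply 2, O at XXO/.O./.X. | (1,0)=+1→XXO/OO./.X.*; (1,2)=+1→XXO/.OO/.X.; (2,0)=+1→XXO/.O./OX.; (2,2)=+1→XXO/.O./.XO
ply 3: XXO/OO./.X. is terminal -1 (X); from X.O/.O./.X. depth 5

value(X.O/.O./.X., X) = -1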